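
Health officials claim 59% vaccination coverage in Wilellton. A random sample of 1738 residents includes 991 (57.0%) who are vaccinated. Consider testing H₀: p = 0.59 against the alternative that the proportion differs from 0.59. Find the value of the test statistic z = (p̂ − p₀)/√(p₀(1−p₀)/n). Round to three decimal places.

z = -1.679

p̂ = 991/1738 ≈ 0.570196.
Standard error under H₀: √(0.59×0.41/1738) = 0.011798.
z = (0.570196 − 0.59)/0.011798 = -0.019804/0.011798 = -1.679.
Two-sided p-value ≈ 2·Φ(−1.679) = 0.0932.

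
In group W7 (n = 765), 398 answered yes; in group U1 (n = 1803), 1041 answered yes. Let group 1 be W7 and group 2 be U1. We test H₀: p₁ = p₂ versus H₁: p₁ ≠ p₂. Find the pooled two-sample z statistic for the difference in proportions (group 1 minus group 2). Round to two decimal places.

z = -2.67

p̂₁ = 398/765 ≈ 0.5203, p̂₂ = 1041/1803 ≈ 0.5774.
Pooled p̂ = (398+1041)/(765+1803) = 1439/2568 = 0.5604.
SE = √(0.246357 × 0.00186182) = 0.0214.
z = (0.5203 − 0.5774)/0.0214 = -0.0571/0.0214 = -2.67.
Two-sided p-value ≈ 2·Φ(−2.667) = 0.0077.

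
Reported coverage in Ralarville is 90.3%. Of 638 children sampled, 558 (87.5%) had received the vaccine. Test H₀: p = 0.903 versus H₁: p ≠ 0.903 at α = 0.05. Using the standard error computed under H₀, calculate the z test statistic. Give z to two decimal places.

z = -2.42

p̂ = 558/638 = 0.87461.
Under H₀, SE = √(0.903·0.097/638) = √(0.00013729) = 0.01172.
z = (0.87461 − 0.903)/0.01172 = -0.02839/0.01172 = -2.42.
p-value = 2·P(Z > 2.423) ≈ 0.0154. With α = 0.05, reject H₀.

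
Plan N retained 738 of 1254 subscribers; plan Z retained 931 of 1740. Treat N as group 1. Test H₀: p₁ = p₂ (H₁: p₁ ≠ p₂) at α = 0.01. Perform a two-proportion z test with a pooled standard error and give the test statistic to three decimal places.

p̂₁ = 738/1254 = 0.588517, p̂₂ = 931/1740 = 0.535057.
Pooled p̂ = (738+931)/(1254+1740) = 1669/2994 = 0.557448.
SE = √(p̂(1−p̂)(1/n₁+1/n₂)) = √(0.557448·0.442552·0.00137216) = √(0.000338512) = 0.018399.
z = (0.588517 − 0.535057)/0.018399 = 0.053460/0.018399 = 2.906.
Two-sided p-value ≈ 2·Φ(−2.906) = 0.0037. With α = 0.01, reject H₀.

z = 2.906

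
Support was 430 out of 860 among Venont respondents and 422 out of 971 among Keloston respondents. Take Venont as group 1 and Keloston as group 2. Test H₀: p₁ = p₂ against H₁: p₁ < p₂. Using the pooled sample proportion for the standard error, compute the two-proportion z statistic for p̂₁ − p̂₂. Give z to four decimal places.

z = 2.7999

p̂₁ = 430/860 = 0.5000000, p̂₂ = 422/971 = 0.4346035.
Pooled p̂ = (430+422)/(860+971) = 852/1831 = 0.4653195.
SE = √(0.248797 × 0.00219266) = 0.0233565.
z = (0.5000000 − 0.4346035)/0.0233565 = 0.0653965/0.0233565 = 2.7999.
p-value = P(Z < 2.800) ≈ 0.9974.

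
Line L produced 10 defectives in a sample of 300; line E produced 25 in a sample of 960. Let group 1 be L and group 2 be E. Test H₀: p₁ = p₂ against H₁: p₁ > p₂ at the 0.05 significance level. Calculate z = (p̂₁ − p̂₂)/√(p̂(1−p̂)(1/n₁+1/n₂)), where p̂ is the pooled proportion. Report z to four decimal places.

z = 0.6708

p̂₁ = 10/300 = 0.0333333, p̂₂ = 25/960 = 0.0260417.
Pooled p̂ = (10+25)/(300+960) = 35/1260 = 0.0277778.
SE = √(p̂(1−p̂)(1/n₁+1/n₂)) = √(0.0277778·0.9722222·0.004375) = √(0.000118152) = 0.0108698.
z = (0.0333333 − 0.0260417)/0.0108698 = 0.0072916/0.0108698 = 0.6708.
p-value = P(Z > 0.671) ≈ 0.2512. With α = 0.05, fail to reject H₀.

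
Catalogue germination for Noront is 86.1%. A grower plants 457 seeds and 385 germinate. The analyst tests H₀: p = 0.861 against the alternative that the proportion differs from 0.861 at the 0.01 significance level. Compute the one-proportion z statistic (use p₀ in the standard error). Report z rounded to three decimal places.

z = -1.146

p̂ = 385/457 ≈ 0.84245.
Under H₀, SE = √(0.861·0.139/457) = √(0.00026188) = 0.01618.
z = (0.84245 − 0.861)/0.01618 = -0.01855/0.01618 = -1.146.
p-value = 2·P(Z > 1.146) ≈ 0.2517. With α = 0.01, fail to reject H₀.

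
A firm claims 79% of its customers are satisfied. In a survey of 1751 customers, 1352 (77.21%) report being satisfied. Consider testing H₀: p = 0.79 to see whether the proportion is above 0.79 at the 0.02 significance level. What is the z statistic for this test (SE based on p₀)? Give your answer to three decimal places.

p̂ = 1352/1751 ≈ 0.772130.
SE = √(p₀(1−p₀)/n) = √(0.1659/1751) = 0.009734.
z = (0.772130 − 0.79)/0.009734 = -0.017870/0.009734 = -1.836.
p-value = P(Z > -1.836) ≈ 0.9668; since p > α = 0.02, fail to reject H₀.

z = -1.836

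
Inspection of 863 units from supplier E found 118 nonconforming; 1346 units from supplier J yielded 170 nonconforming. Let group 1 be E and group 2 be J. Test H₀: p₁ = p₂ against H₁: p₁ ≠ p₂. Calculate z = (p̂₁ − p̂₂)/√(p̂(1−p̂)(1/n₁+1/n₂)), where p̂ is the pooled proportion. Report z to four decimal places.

z = 0.7105

p̂₁ = 118/863 ≈ 0.1367323, p̂₂ = 170/1346 ≈ 0.1263001.
Pooled p̂ = (118+170)/(863+1346) = 288/2209 = 0.1303757.
SE = √(p̂(1−p̂)(1/n₁+1/n₂)) = √(0.1303757·0.8696243·0.00190169) = √(0.00021561) = 0.0146837.
z = (0.1367323 − 0.1263001)/0.0146837 = 0.0104322/0.0146837 = 0.7105.
p-value = 2·P(Z > 0.710) ≈ 0.4774.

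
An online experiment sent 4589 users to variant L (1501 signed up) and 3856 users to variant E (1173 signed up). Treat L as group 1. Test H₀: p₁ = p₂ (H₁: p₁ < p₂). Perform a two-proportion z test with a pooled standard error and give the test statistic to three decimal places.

p̂₁ = 1501/4589 ≈ 0.327087, p̂₂ = 1173/3856 ≈ 0.304201.
Pooled p̂ = (1501+1173)/(4589+3856) = 2674/8445 = 0.316637.
SE = √(0.216378 × 0.000477248) = 0.010162.
z = (0.327087 − 0.304201)/0.010162 = 0.022886/0.010162 = 2.252.

z = 2.252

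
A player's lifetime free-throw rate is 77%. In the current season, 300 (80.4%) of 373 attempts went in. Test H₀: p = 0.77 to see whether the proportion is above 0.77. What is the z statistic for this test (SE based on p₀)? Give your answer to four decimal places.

z = 1.5736

p̂ = 300/373 = 0.8042895.
Standard error under H₀: √(0.77×0.23/373) = 0.0217899.
z = (0.8042895 − 0.77)/0.0217899 = 0.0342895/0.0217899 = 1.5736.
p-value = P(Z > 1.574) ≈ 0.0578.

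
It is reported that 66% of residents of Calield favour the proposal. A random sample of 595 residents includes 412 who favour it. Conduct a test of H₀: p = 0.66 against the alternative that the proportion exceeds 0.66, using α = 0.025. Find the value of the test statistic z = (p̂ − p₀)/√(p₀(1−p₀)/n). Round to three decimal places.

p̂ = 412/595 = 0.69244.
Standard error under H₀: √(0.66×0.34/595) = 0.01942.
z = (0.69244 − 0.66)/0.01942 = 0.03244/0.01942 = 1.670.
p-value = P(Z > 1.670) ≈ 0.0474. With α = 0.025, fail to reject H₀.

z = 1.670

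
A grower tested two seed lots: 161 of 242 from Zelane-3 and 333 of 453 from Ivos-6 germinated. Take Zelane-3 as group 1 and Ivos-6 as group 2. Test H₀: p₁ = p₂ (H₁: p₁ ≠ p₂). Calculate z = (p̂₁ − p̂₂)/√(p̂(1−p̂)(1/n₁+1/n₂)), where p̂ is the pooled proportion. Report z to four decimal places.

z = -1.9338

p̂₁ = 161/242 = 0.665289, p̂₂ = 333/453 = 0.735099.
Pooled p̂ = (161+333)/(242+453) = 494/695 = 0.710791.
SE = √(p̂(1−p̂)(1/n₁+1/n₂)) = √(0.710791·0.289209·0.00633974) = √(0.00130324) = 0.036100.
z = (0.665289 − 0.735099)/0.036100 = -0.069810/0.036100 = -1.9338.
Two-sided p-value ≈ 2·Φ(−1.934) = 0.0531.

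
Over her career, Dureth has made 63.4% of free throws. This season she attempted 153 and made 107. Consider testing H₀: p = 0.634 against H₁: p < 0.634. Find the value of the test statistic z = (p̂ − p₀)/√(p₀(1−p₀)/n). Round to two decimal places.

z = 1.68

p̂ = 107/153 = 0.6993.
SE = √(p₀(1−p₀)/n) = √(0.23204/153) = 0.0389.
z = (0.6993 − 0.634)/0.0389 = 0.0653/0.0389 = 1.68.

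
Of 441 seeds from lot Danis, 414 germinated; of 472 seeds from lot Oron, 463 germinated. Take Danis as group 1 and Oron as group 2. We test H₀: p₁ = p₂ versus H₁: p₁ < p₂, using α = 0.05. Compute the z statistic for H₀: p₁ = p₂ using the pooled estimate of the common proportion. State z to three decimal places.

z = -3.271

p̂₁ = 414/441 ≈ 0.938776, p̂₂ = 463/472 ≈ 0.980932.
Pooled p̂ = (414+463)/(441+472) = 877/913 = 0.960570.
SE = √(0.0378757 × 0.00438622) = 0.012889.
z = (0.938776 − 0.980932)/0.012889 = -0.042156/0.012889 = -3.271.
p-value = P(Z < -3.271) ≈ 0.0005, so at α = 0.05 we reject H₀.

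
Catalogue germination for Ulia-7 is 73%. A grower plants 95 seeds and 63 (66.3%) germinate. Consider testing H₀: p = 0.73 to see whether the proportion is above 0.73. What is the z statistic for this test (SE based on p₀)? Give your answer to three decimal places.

p̂ = 63/95 = 0.66316.
Under H₀, SE = √(0.73·0.27/95) = √(0.00207474) = 0.04555.
z = (0.66316 − 0.73)/0.04555 = -0.06684/0.04555 = -1.467.

z = -1.467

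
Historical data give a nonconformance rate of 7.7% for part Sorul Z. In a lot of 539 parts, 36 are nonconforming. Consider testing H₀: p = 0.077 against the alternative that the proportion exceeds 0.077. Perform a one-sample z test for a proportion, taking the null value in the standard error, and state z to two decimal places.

z = -0.89

p̂ = 36/539 = 0.0668.
Under H₀, SE = √(0.077·0.923/539) = √(0.000131857) = 0.0115.
z = (0.0668 − 0.077)/0.0115 = -0.0102/0.0115 = -0.89.
p-value = P(Z > -0.889) ≈ 0.8130.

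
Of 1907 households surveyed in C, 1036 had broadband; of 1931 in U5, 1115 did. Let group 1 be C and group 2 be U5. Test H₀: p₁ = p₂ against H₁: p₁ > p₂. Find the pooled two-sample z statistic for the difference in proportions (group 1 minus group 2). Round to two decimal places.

p̂₁ = 1036/1907 = 0.5433, p̂₂ = 1115/1931 = 0.5774.
Pooled p̂ = (1036+1115)/(1907+1931) = 2151/3838 = 0.5604.
SE = √(p̂(1−p̂)(1/n₁+1/n₂)) = √(0.5604·0.4396·0.00104225) = √(0.000256754) = 0.0160.
z = (0.5433 − 0.5774)/0.0160 = -0.0341/0.0160 = -2.13.

z = -2.13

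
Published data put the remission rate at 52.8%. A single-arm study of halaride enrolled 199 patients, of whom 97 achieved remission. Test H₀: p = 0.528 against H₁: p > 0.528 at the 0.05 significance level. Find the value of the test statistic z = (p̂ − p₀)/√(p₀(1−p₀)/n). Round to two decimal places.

z = -1.15

p̂ = 97/199 = 0.4874.
Standard error under H₀: √(0.528×0.472/199) = 0.0354.
z = (0.4874 − 0.528)/0.0354 = -0.0406/0.0354 = -1.15.
p-value = P(Z > -1.146) ≈ 0.8741; since p > α = 0.05, fail to reject H₀.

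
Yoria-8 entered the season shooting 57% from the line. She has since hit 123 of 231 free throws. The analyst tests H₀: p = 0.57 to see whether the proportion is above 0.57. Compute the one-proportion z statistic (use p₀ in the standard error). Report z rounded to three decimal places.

z = -1.152

p̂ = 123/231 ≈ 0.53247.
Standard error under H₀: √(0.57×0.43/231) = 0.03257.
z = (0.53247 − 0.57)/0.03257 = -0.03753/0.03257 = -1.152.
p-value = P(Z > -1.152) ≈ 0.8754.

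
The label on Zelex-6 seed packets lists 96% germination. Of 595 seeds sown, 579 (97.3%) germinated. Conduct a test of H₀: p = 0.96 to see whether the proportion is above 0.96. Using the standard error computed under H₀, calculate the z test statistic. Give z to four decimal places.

z = 1.6318

p̂ = 579/595 ≈ 0.9731092.
SE = √(p₀(1−p₀)/n) = √(0.0384/595) = 0.0080335.
z = (0.9731092 − 0.96)/0.0080335 = 0.0131092/0.0080335 = 1.6318.
p-value = P(Z > 1.632) ≈ 0.0514.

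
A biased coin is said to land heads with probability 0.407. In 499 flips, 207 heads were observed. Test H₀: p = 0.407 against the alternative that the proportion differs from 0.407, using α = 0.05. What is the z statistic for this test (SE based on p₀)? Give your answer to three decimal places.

p̂ = 207/499 ≈ 0.41483.
Under H₀, SE = √(0.407·0.593/499) = √(0.000483669) = 0.02199.
z = (0.41483 − 0.407)/0.02199 = 0.00783/0.02199 = 0.356.
p-value = 2·P(Z > 0.356) ≈ 0.7218. With α = 0.05, fail to reject H₀.

z = 0.356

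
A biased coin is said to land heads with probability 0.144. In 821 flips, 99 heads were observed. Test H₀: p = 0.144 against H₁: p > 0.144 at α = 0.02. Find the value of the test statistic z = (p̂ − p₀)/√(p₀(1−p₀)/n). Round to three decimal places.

p̂ = 99/821 ≈ 0.120585.
Under H₀, SE = √(0.144·0.856/821) = √(0.000150139) = 0.012253.
z = (0.120585 − 0.144)/0.012253 = -0.023415/0.012253 = -1.911.
p-value = P(Z > -1.911) ≈ 0.9720; since p > α = 0.02, fail to reject H₀.

z = -1.911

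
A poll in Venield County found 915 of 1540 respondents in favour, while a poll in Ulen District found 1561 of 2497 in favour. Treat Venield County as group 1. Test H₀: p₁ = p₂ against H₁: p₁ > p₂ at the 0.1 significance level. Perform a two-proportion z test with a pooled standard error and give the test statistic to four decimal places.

p̂₁ = 915/1540 = 0.594156, p̂₂ = 1561/2497 = 0.625150.
Pooled p̂ = (915+1561)/(1540+2497) = 2476/4037 = 0.613327.
SE = √(0.237157 × 0.00104983) = 0.015779.
z = (0.594156 − 0.625150)/0.015779 = -0.030994/0.015779 = -1.9643.
p-value = P(Z > -1.964) ≈ 0.9753, so at α = 0.1 we fail to reject H₀.

z = -1.9643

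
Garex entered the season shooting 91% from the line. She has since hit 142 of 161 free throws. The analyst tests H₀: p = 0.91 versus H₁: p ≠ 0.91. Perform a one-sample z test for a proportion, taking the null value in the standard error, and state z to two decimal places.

p̂ = 142/161 ≈ 0.8820.
Under H₀, SE = √(0.91·0.09/161) = √(0.000508696) = 0.0226.
z = (0.8820 − 0.91)/0.0226 = -0.0280/0.0226 = -1.24.
p-value = 2·P(Z > 1.242) ≈ 0.2142.

z = -1.24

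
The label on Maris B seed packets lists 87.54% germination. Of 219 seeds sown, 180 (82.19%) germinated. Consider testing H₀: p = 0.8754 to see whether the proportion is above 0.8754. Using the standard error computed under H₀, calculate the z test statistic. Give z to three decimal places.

z = -2.396

p̂ = 180/219 = 0.82192.
Standard error under H₀: √(0.8754×0.1246/219) = 0.02232.
z = (0.82192 − 0.8754)/0.02232 = -0.05348/0.02232 = -2.396.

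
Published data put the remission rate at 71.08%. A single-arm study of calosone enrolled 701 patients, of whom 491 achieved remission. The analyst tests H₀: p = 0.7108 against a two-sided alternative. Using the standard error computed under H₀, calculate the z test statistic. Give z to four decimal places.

p̂ = 491/701 ≈ 0.700428.
Standard error under H₀: √(0.7108×0.2892/701) = 0.017124.
z = (0.700428 − 0.7108)/0.017124 = -0.010372/0.017124 = -0.6057.

z = -0.6057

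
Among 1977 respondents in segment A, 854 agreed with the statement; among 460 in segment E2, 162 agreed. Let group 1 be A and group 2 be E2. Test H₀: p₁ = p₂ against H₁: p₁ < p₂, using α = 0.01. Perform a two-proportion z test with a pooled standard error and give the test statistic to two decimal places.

p̂₁ = 854/1977 = 0.4320, p̂₂ = 162/460 = 0.3522.
Pooled p̂ = (854+162)/(1977+460) = 1016/2437 = 0.4169.
SE = √(0.243095 × 0.00267973) = 0.0255.
z = (0.4320 − 0.3522)/0.0255 = 0.0798/0.0255 = 3.13.
p-value = P(Z < 3.126) ≈ 0.9991. With α = 0.01, fail to reject H₀.

z = 3.13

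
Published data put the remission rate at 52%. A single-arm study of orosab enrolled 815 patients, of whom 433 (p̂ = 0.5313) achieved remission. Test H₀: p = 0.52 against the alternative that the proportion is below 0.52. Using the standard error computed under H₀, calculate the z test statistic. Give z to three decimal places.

z = 0.645

p̂ = 433/815 = 0.53129.
SE = √(p₀(1−p₀)/n) = √(0.2496/815) = 0.01750.
z = (0.53129 − 0.52)/0.01750 = 0.01129/0.01750 = 0.645.
p-value = P(Z < 0.645) ≈ 0.7405.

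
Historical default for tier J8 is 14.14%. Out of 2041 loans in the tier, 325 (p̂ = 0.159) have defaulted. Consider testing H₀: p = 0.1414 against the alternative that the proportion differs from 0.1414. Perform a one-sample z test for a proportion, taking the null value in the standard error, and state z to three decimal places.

z = 2.313

p̂ = 325/2041 ≈ 0.1592357.
Under H₀, SE = √(0.1414·0.8586/2041) = √(5.94836e-05) = 0.0077126.
z = (0.1592357 − 0.1414)/0.0077126 = 0.0178357/0.0077126 = 2.313.
Two-sided p-value ≈ 2·Φ(−2.313) = 0.0207.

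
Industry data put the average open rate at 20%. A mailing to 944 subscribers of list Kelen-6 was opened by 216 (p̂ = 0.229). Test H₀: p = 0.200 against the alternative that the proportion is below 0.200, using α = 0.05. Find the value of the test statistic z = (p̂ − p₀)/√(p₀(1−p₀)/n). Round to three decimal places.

p̂ = 216/944 = 0.22881.
Standard error under H₀: √(0.2×0.8/944) = 0.01302.
z = (0.22881 − 0.2)/0.01302 = 0.02881/0.01302 = 2.213.
p-value = P(Z < 2.213) ≈ 0.9866. With α = 0.05, fail to reject H₀.

z = 2.213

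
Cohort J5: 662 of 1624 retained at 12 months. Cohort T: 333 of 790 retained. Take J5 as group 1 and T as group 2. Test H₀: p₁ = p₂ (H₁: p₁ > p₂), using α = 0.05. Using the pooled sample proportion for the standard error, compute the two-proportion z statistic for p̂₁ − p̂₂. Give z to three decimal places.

z = -0.650

p̂₁ = 662/1624 ≈ 0.40764, p̂₂ = 333/790 ≈ 0.42152.
Pooled p̂ = (662+333)/(1624+790) = 995/2414 = 0.41218.
SE = √(0.242287 × 0.00188159) = 0.02135.
z = (0.40764 − 0.42152)/0.02135 = -0.01388/0.02135 = -0.650.
p-value = P(Z > -0.650) ≈ 0.7422, so at α = 0.05 we fail to reject H₀.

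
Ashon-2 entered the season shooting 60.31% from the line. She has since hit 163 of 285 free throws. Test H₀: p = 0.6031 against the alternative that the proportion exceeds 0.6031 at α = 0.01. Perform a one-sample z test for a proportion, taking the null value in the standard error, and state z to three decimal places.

p̂ = 163/285 ≈ 0.57193.
Under H₀, SE = √(0.6031·0.3969/285) = √(0.000839896) = 0.02898.
z = (0.57193 − 0.6031)/0.02898 = -0.03117/0.02898 = -1.076.
p-value = P(Z > -1.076) ≈ 0.8589. With α = 0.01, fail to reject H₀.

z = -1.076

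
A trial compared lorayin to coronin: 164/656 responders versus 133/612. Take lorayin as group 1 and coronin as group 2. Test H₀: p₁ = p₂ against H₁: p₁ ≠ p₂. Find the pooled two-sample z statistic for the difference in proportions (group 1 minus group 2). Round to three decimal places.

z = 1.373

p̂₁ = 164/656 = 0.25000, p̂₂ = 133/612 = 0.21732.
Pooled p̂ = (164+133)/(656+612) = 297/1268 = 0.23423.
SE = √(0.179365 × 0.00315838) = 0.02380.
z = (0.25000 − 0.21732)/0.02380 = 0.03268/0.02380 = 1.373.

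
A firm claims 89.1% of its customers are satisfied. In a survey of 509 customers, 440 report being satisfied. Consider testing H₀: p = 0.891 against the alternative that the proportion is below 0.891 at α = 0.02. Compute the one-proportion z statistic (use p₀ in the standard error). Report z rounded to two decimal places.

z = -1.92

p̂ = 440/509 = 0.86444.
SE = √(p₀(1−p₀)/n) = √(0.097119/509) = 0.01381.
z = (0.86444 − 0.891)/0.01381 = -0.02656/0.01381 = -1.92.
p-value = P(Z < -1.923) ≈ 0.0273, so at α = 0.02 we fail to reject H₀.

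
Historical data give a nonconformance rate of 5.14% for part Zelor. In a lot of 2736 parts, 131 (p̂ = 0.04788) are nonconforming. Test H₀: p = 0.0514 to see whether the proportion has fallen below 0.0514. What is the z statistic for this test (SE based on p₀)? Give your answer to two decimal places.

z = -0.83

p̂ = 131/2736 = 0.0479.
Standard error under H₀: √(0.0514×0.9486/2736) = 0.0042.
z = (0.0479 − 0.0514)/0.0042 = -0.0035/0.0042 = -0.83.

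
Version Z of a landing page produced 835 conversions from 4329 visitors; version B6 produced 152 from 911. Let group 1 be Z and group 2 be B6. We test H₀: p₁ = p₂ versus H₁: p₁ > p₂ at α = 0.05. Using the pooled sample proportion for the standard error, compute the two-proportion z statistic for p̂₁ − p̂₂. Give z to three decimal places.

p̂₁ = 835/4329 = 0.19289, p̂₂ = 152/911 = 0.16685.
Pooled p̂ = (835+152)/(4329+911) = 987/5240 = 0.18836.
SE = √(0.15288 × 0.0013287) = 0.01425.
z = (0.19289 − 0.16685)/0.01425 = 0.02604/0.01425 = 1.827.
p-value = P(Z > 1.827) ≈ 0.0339, so at α = 0.05 we reject H₀.

z = 1.827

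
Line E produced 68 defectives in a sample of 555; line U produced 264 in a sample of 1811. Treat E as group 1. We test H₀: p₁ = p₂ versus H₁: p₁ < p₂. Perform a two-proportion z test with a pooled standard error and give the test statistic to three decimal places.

z = -1.380

p̂₁ = 68/555 = 0.12252, p̂₂ = 264/1811 = 0.14578.
Pooled p̂ = (68+264)/(555+1811) = 332/2366 = 0.14032.
SE = √(p̂(1−p̂)(1/n₁+1/n₂)) = √(0.14032·0.85968·0.00235398) = √(0.000283964) = 0.01685.
z = (0.12252 − 0.14578)/0.01685 = -0.02326/0.01685 = -1.380.
p-value = P(Z < -1.380) ≈ 0.0838.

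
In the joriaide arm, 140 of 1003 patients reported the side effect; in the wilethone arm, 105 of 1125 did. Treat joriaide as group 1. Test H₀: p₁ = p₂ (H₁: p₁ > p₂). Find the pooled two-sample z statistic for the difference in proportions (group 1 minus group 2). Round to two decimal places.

z = 3.34

p̂₁ = 140/1003 = 0.13958, p̂₂ = 105/1125 = 0.09333.
Pooled p̂ = (140+105)/(1003+1125) = 245/2128 = 0.11513.
SE = √(0.101876 × 0.0018859) = 0.01386.
z = (0.13958 − 0.09333)/0.01386 = 0.04625/0.01386 = 3.34.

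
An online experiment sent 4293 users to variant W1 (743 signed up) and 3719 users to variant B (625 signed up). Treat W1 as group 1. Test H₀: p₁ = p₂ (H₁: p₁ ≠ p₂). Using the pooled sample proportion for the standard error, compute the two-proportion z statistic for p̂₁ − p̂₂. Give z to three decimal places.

p̂₁ = 743/4293 = 0.173072, p̂₂ = 625/3719 = 0.168056.
Pooled p̂ = (743+625)/(4293+3719) = 1368/8012 = 0.170744.
SE = √(0.14159 × 0.000501827) = 0.008429.
z = (0.173072 − 0.168056)/0.008429 = 0.005016/0.008429 = 0.595.
Two-sided p-value ≈ 2·Φ(−0.595) = 0.5518.

z = 0.595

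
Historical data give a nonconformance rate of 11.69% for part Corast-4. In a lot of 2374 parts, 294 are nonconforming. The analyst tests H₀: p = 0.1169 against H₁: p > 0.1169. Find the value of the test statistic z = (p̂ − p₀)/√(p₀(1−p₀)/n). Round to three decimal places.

z = 1.053

p̂ = 294/2374 ≈ 0.12384.
Under H₀, SE = √(0.1169·0.8831/2374) = √(4.34854e-05) = 0.00659.
z = (0.12384 − 0.1169)/0.00659 = 0.00694/0.00659 = 1.053.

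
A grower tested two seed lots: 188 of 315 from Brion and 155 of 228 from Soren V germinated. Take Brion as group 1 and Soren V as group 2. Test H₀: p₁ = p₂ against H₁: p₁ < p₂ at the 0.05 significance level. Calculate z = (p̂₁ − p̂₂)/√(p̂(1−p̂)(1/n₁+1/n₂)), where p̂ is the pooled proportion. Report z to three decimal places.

p̂₁ = 188/315 ≈ 0.59683, p̂₂ = 155/228 ≈ 0.67982.
Pooled p̂ = (188+155)/(315+228) = 343/543 = 0.63168.
SE = √(p̂(1−p̂)(1/n₁+1/n₂)) = √(0.63168·0.36832·0.00756057) = √(0.00175905) = 0.04194.
z = (0.59683 − 0.67982)/0.04194 = -0.08299/0.04194 = -1.979.
p-value = P(Z < -1.979) ≈ 0.0239. With α = 0.05, reject H₀.

z = -1.979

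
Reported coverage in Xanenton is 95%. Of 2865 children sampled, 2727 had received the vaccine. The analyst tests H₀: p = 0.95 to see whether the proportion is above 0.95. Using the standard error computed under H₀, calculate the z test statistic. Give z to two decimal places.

p̂ = 2727/2865 = 0.95183.
Standard error under H₀: √(0.95×0.05/2865) = 0.00407.
z = (0.95183 − 0.95)/0.00407 = 0.00183/0.00407 = 0.45.

z = 0.45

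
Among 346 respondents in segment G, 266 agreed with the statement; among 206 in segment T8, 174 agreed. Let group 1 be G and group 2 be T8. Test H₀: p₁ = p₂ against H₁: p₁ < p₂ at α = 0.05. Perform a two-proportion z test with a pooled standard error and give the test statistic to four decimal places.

z = -2.1439

p̂₁ = 266/346 ≈ 0.768786, p̂₂ = 174/206 ≈ 0.844660.
Pooled p̂ = (266+174)/(346+206) = 440/552 = 0.797101.
SE = √(p̂(1−p̂)(1/n₁+1/n₂)) = √(0.797101·0.202899·0.00774454) = √(0.00125253) = 0.035391.
z = (0.768786 − 0.844660)/0.035391 = -0.075874/0.035391 = -2.1439.
p-value = P(Z < -2.144) ≈ 0.0160. With α = 0.05, reject H₀.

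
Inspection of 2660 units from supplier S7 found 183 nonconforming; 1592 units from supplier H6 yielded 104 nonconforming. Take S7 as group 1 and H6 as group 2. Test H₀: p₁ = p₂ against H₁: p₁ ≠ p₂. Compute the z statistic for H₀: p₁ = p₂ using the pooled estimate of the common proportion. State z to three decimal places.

p̂₁ = 183/2660 = 0.0687970, p̂₂ = 104/1592 = 0.0653266.
Pooled p̂ = (183+104)/(2660+1592) = 287/4252 = 0.0674976.
SE = √(0.0629417 × 0.00100408) = 0.0079498.
z = (0.0687970 − 0.0653266)/0.0079498 = 0.0034704/0.0079498 = 0.437.
Two-sided p-value ≈ 2·Φ(−0.437) = 0.6624.

z = 0.437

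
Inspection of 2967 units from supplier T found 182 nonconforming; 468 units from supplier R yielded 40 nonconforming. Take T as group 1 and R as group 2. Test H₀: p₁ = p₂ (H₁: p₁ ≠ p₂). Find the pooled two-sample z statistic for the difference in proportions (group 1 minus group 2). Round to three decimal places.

p̂₁ = 182/2967 ≈ 0.06134, p̂₂ = 40/468 ≈ 0.08547.
Pooled p̂ = (182+40)/(2967+468) = 222/3435 = 0.06463.
SE = √(0.0604519 × 0.00247379) = 0.01223.
z = (0.06134 − 0.08547)/0.01223 = -0.02413/0.01223 = -1.973.
Two-sided p-value ≈ 2·Φ(−1.973) = 0.0485.

z = -1.973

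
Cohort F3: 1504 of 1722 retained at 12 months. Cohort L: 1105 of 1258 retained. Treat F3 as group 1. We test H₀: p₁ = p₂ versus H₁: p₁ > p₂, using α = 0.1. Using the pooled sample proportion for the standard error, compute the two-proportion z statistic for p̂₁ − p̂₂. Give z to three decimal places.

p̂₁ = 1504/1722 ≈ 0.873403, p̂₂ = 1105/1258 ≈ 0.878378.
Pooled p̂ = (1504+1105)/(1722+1258) = 2609/2980 = 0.875503.
SE = √(p̂(1−p̂)(1/n₁+1/n₂)) = √(0.875503·0.124497·0.00137563) = √(0.00014994) = 0.012245.
z = (0.873403 − 0.878378)/0.012245 = -0.004975/0.012245 = -0.406.
p-value = P(Z > -0.406) ≈ 0.6577. With α = 0.1, fail to reject H₀.

z = -0.406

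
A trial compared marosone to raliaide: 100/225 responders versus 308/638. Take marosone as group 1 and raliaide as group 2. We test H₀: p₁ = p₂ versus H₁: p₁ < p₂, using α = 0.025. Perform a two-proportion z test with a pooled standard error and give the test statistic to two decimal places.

p̂₁ = 100/225 ≈ 0.4444, p̂₂ = 308/638 ≈ 0.4828.
Pooled p̂ = (100+308)/(225+638) = 408/863 = 0.4728.
SE = √(p̂(1−p̂)(1/n₁+1/n₂)) = √(0.4728·0.5272·0.00601184) = √(0.0014985) = 0.0387.
z = (0.4444 − 0.4828)/0.0387 = -0.0384/0.0387 = -0.99.
p-value = P(Z < -0.990) ≈ 0.1611; since p > α = 0.025, fail to reject H₀.

z = -0.99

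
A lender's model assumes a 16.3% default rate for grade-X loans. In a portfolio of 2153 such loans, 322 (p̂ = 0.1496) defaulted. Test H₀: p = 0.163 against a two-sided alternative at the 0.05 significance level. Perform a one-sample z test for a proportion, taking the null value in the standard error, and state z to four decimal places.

z = -1.6885

p̂ = 322/2153 = 0.1495588.
Under H₀, SE = √(0.163·0.837/2153) = √(6.33679e-05) = 0.0079604.
z = (0.1495588 − 0.163)/0.0079604 = -0.0134412/0.0079604 = -1.6885.
p-value = 2·P(Z > 1.689) ≈ 0.0913; since p > α = 0.05, fail to reject H₀.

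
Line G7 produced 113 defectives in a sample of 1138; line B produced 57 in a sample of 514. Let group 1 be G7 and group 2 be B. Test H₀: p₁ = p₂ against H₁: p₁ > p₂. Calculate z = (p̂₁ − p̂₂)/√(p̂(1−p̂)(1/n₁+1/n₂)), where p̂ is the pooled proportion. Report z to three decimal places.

z = -0.718

p̂₁ = 113/1138 ≈ 0.09930, p̂₂ = 57/514 ≈ 0.11089.
Pooled p̂ = (113+57)/(1138+514) = 170/1652 = 0.10291.
SE = √(0.092316 × 0.00282426) = 0.01615.
z = (0.09930 − 0.11089)/0.01615 = -0.01159/0.01615 = -0.718.
p-value = P(Z > -0.718) ≈ 0.7637.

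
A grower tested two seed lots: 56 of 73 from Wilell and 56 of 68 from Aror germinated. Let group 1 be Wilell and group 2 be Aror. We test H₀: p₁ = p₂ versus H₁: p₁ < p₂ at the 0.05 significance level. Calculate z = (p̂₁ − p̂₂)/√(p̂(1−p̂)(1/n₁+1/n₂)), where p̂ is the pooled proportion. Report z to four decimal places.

z = -0.8280

p̂₁ = 56/73 = 0.767123, p̂₂ = 56/68 = 0.823529.
Pooled p̂ = (56+56)/(73+68) = 112/141 = 0.794326.
SE = √(p̂(1−p̂)(1/n₁+1/n₂)) = √(0.794326·0.205674·0.0284045) = √(0.0046405) = 0.068121.
z = (0.767123 − 0.823529)/0.068121 = -0.056406/0.068121 = -0.8280.
p-value = P(Z < -0.828) ≈ 0.2038. With α = 0.05, fail to reject H₀.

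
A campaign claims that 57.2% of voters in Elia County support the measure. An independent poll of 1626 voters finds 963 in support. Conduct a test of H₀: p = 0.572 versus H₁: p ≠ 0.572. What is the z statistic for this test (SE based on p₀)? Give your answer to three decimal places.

z = 1.650

p̂ = 963/1626 = 0.59225.
SE = √(p₀(1−p₀)/n) = √(0.24482/1626) = 0.01227.
z = (0.59225 − 0.572)/0.01227 = 0.02025/0.01227 = 1.650.
p-value = 2·P(Z > 1.650) ≈ 0.0989.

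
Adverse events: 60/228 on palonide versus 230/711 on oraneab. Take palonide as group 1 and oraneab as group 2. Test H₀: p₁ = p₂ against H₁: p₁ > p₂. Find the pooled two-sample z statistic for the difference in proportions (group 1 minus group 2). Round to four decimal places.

z = -1.7157

p̂₁ = 60/228 ≈ 0.263158, p̂₂ = 230/711 ≈ 0.323488.
Pooled p̂ = (60+230)/(228+711) = 290/939 = 0.308839.
SE = √(p̂(1−p̂)(1/n₁+1/n₂)) = √(0.308839·0.691161·0.00579243) = √(0.00123644) = 0.035163.
z = (0.263158 − 0.323488)/0.035163 = -0.060330/0.035163 = -1.7157.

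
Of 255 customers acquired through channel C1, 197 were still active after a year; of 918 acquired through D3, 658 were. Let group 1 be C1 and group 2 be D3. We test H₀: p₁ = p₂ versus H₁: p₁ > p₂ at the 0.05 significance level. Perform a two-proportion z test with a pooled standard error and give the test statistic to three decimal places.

p̂₁ = 197/255 = 0.77255, p̂₂ = 658/918 = 0.71678.
Pooled p̂ = (197+658)/(255+918) = 855/1173 = 0.72890.
SE = √(0.197605 × 0.00501089) = 0.03147.
z = (0.77255 − 0.71678)/0.03147 = 0.05577/0.03147 = 1.772.
p-value = P(Z > 1.772) ≈ 0.0382; since p < α = 0.05, reject H₀.

z = 1.772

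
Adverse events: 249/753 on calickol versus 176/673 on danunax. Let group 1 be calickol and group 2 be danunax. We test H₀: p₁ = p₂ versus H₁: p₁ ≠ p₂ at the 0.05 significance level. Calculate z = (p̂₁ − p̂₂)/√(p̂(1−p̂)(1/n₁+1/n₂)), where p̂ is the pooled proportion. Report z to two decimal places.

z = 2.85

p̂₁ = 249/753 ≈ 0.3307, p̂₂ = 176/673 ≈ 0.2615.
Pooled p̂ = (249+176)/(753+673) = 425/1426 = 0.2980.
SE = √(p̂(1−p̂)(1/n₁+1/n₂)) = √(0.2980·0.7020·0.00281391) = √(0.000588699) = 0.0243.
z = (0.3307 − 0.2615)/0.0243 = 0.0692/0.0243 = 2.85.
p-value = 2·P(Z > 2.850) ≈ 0.0044; since p < α = 0.05, reject H₀.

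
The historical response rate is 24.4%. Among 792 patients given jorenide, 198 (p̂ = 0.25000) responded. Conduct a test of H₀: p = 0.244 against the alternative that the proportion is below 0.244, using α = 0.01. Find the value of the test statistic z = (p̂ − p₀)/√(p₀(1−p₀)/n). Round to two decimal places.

p̂ = 198/792 = 0.2500.
Under H₀, SE = √(0.244·0.756/792) = √(0.000232909) = 0.0153.
z = (0.2500 − 0.244)/0.0153 = 0.0060/0.0153 = 0.39.
p-value = P(Z < 0.393) ≈ 0.6529; since p > α = 0.01, fail to reject H₀.

z = 0.39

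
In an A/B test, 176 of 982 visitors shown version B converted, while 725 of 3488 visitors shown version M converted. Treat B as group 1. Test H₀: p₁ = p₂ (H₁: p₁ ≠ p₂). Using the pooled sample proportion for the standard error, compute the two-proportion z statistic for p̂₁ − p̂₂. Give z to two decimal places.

z = -1.98

p̂₁ = 176/982 = 0.1792, p̂₂ = 725/3488 = 0.2079.
Pooled p̂ = (176+725)/(982+3488) = 901/4470 = 0.2016.
SE = √(0.160937 × 0.00130503) = 0.0145.
z = (0.1792 − 0.2079)/0.0145 = -0.0287/0.0145 = -1.98.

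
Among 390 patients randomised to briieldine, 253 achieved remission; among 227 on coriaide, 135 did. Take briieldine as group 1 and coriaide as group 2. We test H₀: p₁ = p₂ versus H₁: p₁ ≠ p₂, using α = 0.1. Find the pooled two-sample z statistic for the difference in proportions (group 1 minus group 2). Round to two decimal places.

p̂₁ = 253/390 = 0.6487, p̂₂ = 135/227 = 0.5947.
Pooled p̂ = (253+135)/(390+227) = 388/617 = 0.6288.
SE = √(p̂(1−p̂)(1/n₁+1/n₂)) = √(0.6288·0.3712·0.00696939) = √(0.00162664) = 0.0403.
z = (0.6487 − 0.5947)/0.0403 = 0.0540/0.0403 = 1.34.
p-value = 2·P(Z > 1.339) ≈ 0.1806. With α = 0.1, fail to reject H₀.

z = 1.34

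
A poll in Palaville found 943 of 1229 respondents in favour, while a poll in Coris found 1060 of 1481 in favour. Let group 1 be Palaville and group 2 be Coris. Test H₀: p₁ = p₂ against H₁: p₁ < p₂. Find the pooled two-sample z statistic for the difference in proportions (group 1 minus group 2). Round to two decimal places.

p̂₁ = 943/1229 ≈ 0.76729, p̂₂ = 1060/1481 ≈ 0.71573.
Pooled p̂ = (943+1060)/(1229+1481) = 2003/2710 = 0.73911.
SE = √(p̂(1−p̂)(1/n₁+1/n₂)) = √(0.73911·0.26089·0.00148889) = √(0.000287094) = 0.01694.
z = (0.76729 − 0.71573)/0.01694 = 0.05156/0.01694 = 3.04.
p-value = P(Z < 3.043) ≈ 0.9988.

z = 3.04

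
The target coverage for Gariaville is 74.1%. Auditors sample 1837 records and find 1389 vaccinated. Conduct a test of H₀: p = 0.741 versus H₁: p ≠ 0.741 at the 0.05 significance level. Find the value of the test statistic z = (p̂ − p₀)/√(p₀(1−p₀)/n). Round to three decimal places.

z = 1.480

p̂ = 1389/1837 ≈ 0.756124.
Under H₀, SE = √(0.741·0.259/1837) = √(0.000104474) = 0.010221.
z = (0.756124 − 0.741)/0.010221 = 0.015124/0.010221 = 1.480.
p-value = 2·P(Z > 1.480) ≈ 0.1390; since p > α = 0.05, fail to reject H₀.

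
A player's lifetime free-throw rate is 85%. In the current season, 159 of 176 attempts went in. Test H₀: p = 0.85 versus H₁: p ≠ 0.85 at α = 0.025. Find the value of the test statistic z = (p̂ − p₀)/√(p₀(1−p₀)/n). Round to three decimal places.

p̂ = 159/176 = 0.90341.
Standard error under H₀: √(0.85×0.15/176) = 0.02692.
z = (0.90341 − 0.85)/0.02692 = 0.05341/0.02692 = 1.984.
Two-sided p-value ≈ 2·Φ(−1.984) = 0.0472; since p > α = 0.025, fail to reject H₀.

z = 1.984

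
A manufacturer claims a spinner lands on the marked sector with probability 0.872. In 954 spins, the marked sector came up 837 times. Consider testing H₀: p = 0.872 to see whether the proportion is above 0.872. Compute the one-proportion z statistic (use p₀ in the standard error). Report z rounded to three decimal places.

z = 0.495

p̂ = 837/954 = 0.87736.
Under H₀, SE = √(0.872·0.128/954) = √(0.000116998) = 0.01082.
z = (0.87736 − 0.872)/0.01082 = 0.00536/0.01082 = 0.495.
p-value = P(Z > 0.495) ≈ 0.3102.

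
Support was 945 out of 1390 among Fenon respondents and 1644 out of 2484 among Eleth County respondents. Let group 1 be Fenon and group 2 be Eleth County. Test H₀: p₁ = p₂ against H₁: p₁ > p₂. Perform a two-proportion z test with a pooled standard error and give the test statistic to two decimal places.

z = 1.14

p̂₁ = 945/1390 ≈ 0.67986, p̂₂ = 1644/2484 ≈ 0.66184.
Pooled p̂ = (945+1644)/(1390+2484) = 2589/3874 = 0.66830.
SE = √(0.221675 × 0.001122) = 0.01577.
z = (0.67986 − 0.66184)/0.01577 = 0.01802/0.01577 = 1.14.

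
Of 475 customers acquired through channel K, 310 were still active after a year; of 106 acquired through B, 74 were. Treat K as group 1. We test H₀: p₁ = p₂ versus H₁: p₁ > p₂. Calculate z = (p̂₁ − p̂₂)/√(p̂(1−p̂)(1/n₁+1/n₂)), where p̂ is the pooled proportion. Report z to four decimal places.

z = -0.8944

p̂₁ = 310/475 ≈ 0.652632, p̂₂ = 74/106 ≈ 0.698113.
Pooled p̂ = (310+74)/(475+106) = 384/581 = 0.660929.
SE = √(p̂(1−p̂)(1/n₁+1/n₂)) = √(0.660929·0.339071·0.0115392) = √(0.00258596) = 0.050852.
z = (0.652632 − 0.698113)/0.050852 = -0.045481/0.050852 = -0.8944.
p-value = P(Z > -0.894) ≈ 0.8144.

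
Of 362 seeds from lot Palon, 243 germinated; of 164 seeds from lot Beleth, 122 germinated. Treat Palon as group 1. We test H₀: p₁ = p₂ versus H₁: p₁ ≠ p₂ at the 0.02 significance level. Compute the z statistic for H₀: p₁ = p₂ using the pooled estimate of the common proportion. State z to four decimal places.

p̂₁ = 243/362 ≈ 0.671271, p̂₂ = 122/164 ≈ 0.743902.
Pooled p̂ = (243+122)/(362+164) = 365/526 = 0.693916.
SE = √(0.212396 × 0.00885999) = 0.043380.
z = (0.671271 − 0.743902)/0.043380 = -0.072631/0.043380 = -1.6743.
p-value = 2·P(Z > 1.674) ≈ 0.0941. With α = 0.02, fail to reject H₀.

z = -1.6743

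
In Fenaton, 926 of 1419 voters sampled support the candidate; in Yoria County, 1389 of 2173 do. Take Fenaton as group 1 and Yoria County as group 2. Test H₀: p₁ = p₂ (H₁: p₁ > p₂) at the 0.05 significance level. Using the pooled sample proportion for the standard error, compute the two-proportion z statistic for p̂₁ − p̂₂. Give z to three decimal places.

p̂₁ = 926/1419 = 0.65257, p̂₂ = 1389/2173 = 0.63921.
Pooled p̂ = (926+1389)/(1419+2173) = 2315/3592 = 0.64449.
SE = √(p̂(1−p̂)(1/n₁+1/n₂)) = √(0.64449·0.35551·0.00116491) = √(0.000266909) = 0.01634.
z = (0.65257 − 0.63921)/0.01634 = 0.01336/0.01634 = 0.818.
p-value = P(Z > 0.818) ≈ 0.2067. With α = 0.05, fail to reject H₀.

z = 0.818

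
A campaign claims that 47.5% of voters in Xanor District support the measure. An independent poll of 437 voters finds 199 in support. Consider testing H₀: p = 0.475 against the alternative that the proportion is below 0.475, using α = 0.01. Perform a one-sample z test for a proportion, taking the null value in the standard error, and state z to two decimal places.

p̂ = 199/437 ≈ 0.4554.
Standard error under H₀: √(0.475×0.525/437) = 0.0239.
z = (0.4554 − 0.475)/0.0239 = -0.0196/0.0239 = -0.82.
p-value = P(Z < -0.821) ≈ 0.2057, so at α = 0.01 we fail to reject H₀.

z = -0.82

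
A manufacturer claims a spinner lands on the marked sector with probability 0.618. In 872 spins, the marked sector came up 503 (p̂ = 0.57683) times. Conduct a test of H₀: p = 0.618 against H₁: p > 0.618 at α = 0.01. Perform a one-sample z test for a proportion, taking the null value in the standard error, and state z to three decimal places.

p̂ = 503/872 = 0.576835.
Standard error under H₀: √(0.618×0.382/872) = 0.016454.
z = (0.576835 − 0.618)/0.016454 = -0.041165/0.016454 = -2.502.
p-value = P(Z > -2.502) ≈ 0.9938; since p > α = 0.01, fail to reject H₀.

z = -2.502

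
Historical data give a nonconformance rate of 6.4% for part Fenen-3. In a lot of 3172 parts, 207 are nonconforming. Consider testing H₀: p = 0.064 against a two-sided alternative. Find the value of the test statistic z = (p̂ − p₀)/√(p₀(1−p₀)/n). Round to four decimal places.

z = 0.2896

p̂ = 207/3172 = 0.0652585.
SE = √(p₀(1−p₀)/n) = √(0.059904/3172) = 0.0043457.
z = (0.0652585 − 0.064)/0.0043457 = 0.0012585/0.0043457 = 0.2896.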